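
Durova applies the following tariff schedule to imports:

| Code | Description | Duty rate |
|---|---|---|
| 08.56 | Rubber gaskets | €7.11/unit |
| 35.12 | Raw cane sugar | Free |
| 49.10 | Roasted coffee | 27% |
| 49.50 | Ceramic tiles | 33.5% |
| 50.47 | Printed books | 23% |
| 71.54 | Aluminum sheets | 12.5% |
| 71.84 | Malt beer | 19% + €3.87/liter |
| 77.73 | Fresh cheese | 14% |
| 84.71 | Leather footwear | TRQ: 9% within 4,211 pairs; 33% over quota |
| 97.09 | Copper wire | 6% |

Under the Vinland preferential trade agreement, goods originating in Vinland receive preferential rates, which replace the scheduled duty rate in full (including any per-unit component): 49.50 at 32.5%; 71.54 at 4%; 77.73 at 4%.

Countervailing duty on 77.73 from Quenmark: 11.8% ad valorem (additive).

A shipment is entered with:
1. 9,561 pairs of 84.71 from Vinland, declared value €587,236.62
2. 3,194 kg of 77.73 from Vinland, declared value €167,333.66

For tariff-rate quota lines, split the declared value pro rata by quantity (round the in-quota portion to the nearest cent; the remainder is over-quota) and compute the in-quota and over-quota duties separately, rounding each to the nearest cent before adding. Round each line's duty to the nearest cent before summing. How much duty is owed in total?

€138,407.93

Line 1 (84.71, Vinland, 9,561 pairs, €587,236.62):
Code 84.71 is under a tariff-rate quota (threshold 4,211 pairs). In-quota: 4,211 pairs at 9%; over-quota: 5,350 pairs at 33%.
Pro-rata value split: in-quota = €587,236.62 × 4,211/9,561 = €258,639.62; over-quota = €587,236.62 − €258,639.62 = €328,597.00.
In-quota duty = €258,639.62 × 9% = €23,277.57. Over-quota duty = €328,597.00 × 33% = €108,437.01.
Line duty = €23,277.57 + €108,437.01 = €131,714.58.
Line 2 (77.73, Vinland, 3,194 kg, €167,333.66):
Base rate for 77.73 is 14%.
Origin Vinland qualifies under the Durova–Vinland agreement and 77.73 is covered: preferential rate 4% applies instead.
The additional-duty order on 77.73 targets Quenmark, not Vinland; it does not apply.
Duty = €167,333.66 × 4% = €6,693.35.
Total = €131,714.58 + €6,693.35 = €138,407.93.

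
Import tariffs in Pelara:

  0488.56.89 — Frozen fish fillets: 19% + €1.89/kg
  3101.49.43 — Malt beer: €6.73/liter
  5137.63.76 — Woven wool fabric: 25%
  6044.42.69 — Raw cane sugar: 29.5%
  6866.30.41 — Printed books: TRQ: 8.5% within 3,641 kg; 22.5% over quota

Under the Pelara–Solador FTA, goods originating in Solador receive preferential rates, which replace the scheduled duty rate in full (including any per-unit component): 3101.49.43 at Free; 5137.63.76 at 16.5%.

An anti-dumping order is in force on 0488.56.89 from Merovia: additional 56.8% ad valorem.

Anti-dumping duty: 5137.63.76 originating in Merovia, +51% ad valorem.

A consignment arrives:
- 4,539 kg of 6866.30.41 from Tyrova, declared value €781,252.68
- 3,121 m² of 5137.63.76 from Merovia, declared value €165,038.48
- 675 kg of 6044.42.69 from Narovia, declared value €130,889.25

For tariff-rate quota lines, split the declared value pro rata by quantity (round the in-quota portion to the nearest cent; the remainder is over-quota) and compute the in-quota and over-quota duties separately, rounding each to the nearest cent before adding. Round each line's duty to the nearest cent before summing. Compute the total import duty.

Line 1 (6866.30.41, Tyrova, 4,539 kg, €781,252.68):
Code 6866.30.41 is under a tariff-rate quota (threshold 3,641 kg). In-quota: 3,641 kg at 8.5%; over-quota: 898 kg at 22.5%.
Pro-rata value split: in-quota = €781,252.68 × 3,641/4,539 = €626,688.92; over-quota = €781,252.68 − €626,688.92 = €154,563.76.
In-quota duty = €626,688.92 × 8.5% = €53,268.56. Over-quota duty = €154,563.76 × 22.5% = €34,776.85.
Line duty = €53,268.56 + €34,776.85 = €88,045.41.
Line 2 (5137.63.76, Merovia, 3,121 m², €165,038.48):
Base rate for 5137.63.76 is 25%.
5137.63.76 has an FTA preferential rate, but origin Merovia is not Solador; base rate stands.
Additional duty on 5137.63.76 from Merovia: +51%. Applied ad valorem rate: 25% + 51% = 76%.
Duty = €165,038.48 × 76% = €125,429.24.
Line 3 (6044.42.69, Narovia, 675 kg, €130,889.25):
Base rate for 6044.42.69 is 29.5%.
Duty = €130,889.25 × 29.5% = €38,612.33.
Total = €88,045.41 + €125,429.24 + €38,612.33 = €252,086.98.

€252,086.98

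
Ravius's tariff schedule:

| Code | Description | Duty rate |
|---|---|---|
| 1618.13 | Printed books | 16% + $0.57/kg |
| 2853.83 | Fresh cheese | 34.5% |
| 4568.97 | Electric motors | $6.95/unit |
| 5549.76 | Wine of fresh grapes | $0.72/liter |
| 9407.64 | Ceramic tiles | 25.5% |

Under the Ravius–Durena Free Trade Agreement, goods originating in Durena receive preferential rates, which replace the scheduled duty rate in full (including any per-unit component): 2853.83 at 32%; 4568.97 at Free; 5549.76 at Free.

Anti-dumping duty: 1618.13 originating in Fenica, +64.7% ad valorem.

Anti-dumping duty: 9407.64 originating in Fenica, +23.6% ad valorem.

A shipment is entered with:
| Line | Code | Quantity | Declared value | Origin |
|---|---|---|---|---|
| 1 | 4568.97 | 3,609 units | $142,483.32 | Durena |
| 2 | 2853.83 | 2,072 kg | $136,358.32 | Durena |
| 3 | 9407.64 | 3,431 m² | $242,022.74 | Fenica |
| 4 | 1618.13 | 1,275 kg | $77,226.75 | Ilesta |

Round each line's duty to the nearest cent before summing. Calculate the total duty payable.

$175,550.86

Line 1 (4568.97, Durena, 3,609 units, $142,483.32):
Base rate for 4568.97 is $6.95/unit.
Origin Durena qualifies under the Ravius–Durena agreement and 4568.97 is covered: preferential rate Free applies instead.
Duty = $142,483.32 × 0% = $0.00.
Line 2 (2853.83, Durena, 2,072 kg, $136,358.32):
Base rate for 2853.83 is 34.5%.
Origin Durena qualifies under the Ravius–Durena agreement and 2853.83 is covered: preferential rate 32% applies instead.
Duty = $136,358.32 × 32% = $43,634.66.
Line 3 (9407.64, Fenica, 3,431 m², $242,022.74):
Base rate for 9407.64 is 25.5%.
Additional duty on 9407.64 from Fenica: +23.6%. Applied ad valorem rate: 25.5% + 23.6% = 49.1%.
Duty = $242,022.74 × 49.1% = $118,833.17.
Line 4 (1618.13, Ilesta, 1,275 kg, $77,226.75):
Base rate for 1618.13 is 16% + $0.57/kg.
The additional-duty order on 1618.13 targets Fenica, not Ilesta; it does not apply.
Duty = $77,226.75 × 16% + 1,275 × $0.57 = $13,083.03.
Total = $0.00 + $43,634.66 + $118,833.17 + $13,083.03 = $175,550.86.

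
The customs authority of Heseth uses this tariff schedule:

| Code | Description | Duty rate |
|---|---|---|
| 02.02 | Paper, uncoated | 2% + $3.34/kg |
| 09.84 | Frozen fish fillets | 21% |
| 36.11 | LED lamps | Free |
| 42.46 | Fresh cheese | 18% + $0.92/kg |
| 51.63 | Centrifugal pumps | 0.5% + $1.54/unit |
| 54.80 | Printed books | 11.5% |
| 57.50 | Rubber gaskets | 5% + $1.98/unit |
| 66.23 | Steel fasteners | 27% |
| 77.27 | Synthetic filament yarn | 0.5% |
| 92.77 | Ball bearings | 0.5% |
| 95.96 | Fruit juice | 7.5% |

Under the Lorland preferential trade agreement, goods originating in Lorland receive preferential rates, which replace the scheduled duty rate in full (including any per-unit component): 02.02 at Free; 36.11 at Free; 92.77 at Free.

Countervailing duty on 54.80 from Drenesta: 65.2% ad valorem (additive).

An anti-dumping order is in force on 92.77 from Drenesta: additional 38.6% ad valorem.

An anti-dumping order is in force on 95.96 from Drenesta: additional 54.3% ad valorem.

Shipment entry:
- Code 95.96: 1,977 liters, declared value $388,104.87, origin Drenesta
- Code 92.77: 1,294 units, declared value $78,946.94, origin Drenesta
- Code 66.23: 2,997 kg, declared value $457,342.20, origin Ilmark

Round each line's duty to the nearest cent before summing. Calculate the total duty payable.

$394,199.45

Line 1 (95.96, Drenesta, 1,977 liters, $388,104.87):
Base rate for 95.96 is 7.5%.
Additional duty on 95.96 from Drenesta: +54.3%. Applied ad valorem rate: 7.5% + 54.3% = 61.8%.
Duty = $388,104.87 × 61.8% = $239,848.81.
Line 2 (92.77, Drenesta, 1,294 units, $78,946.94):
Base rate for 92.77 is 0.5%.
92.77 has an FTA preferential rate, but origin Drenesta is not Lorland; base rate stands.
Additional duty on 92.77 from Drenesta: +38.6%. Applied ad valorem rate: 0.5% + 38.6% = 39.1%.
Duty = $78,946.94 × 39.1% = $30,868.25.
Line 3 (66.23, Ilmark, 2,997 kg, $457,342.20):
Base rate for 66.23 is 27%.
Duty = $457,342.20 × 27% = $123,482.39.
Total = $239,848.81 + $30,868.25 + $123,482.39 = $394,199.45.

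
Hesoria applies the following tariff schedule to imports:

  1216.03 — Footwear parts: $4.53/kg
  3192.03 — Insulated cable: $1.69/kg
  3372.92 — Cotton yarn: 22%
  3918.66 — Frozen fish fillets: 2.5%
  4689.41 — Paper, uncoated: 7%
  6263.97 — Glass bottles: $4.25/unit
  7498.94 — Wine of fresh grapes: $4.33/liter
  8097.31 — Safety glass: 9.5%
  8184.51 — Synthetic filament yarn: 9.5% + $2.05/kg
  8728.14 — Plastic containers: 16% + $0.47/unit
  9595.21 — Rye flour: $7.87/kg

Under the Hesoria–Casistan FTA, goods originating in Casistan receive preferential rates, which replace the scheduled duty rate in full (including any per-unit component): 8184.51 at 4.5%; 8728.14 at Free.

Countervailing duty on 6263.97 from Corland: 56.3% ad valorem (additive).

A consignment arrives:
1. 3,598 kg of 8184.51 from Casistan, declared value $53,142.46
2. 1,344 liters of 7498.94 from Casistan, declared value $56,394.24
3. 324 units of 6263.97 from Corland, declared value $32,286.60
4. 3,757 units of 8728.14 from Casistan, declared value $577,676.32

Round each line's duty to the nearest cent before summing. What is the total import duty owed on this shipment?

$27,765.29

Line 1 (8184.51, Casistan, 3,598 kg, $53,142.46):
Base rate for 8184.51 is 9.5% + $2.05/kg.
Origin Casistan qualifies under the Hesoria–Casistan agreement and 8184.51 is covered: preferential rate 4.5% applies instead.
Duty = $53,142.46 × 4.5% = $2,391.41.
Line 2 (7498.94, Casistan, 1,344 liters, $56,394.24):
Base rate for 7498.94 is $4.33/liter.
Origin Casistan is the FTA partner but 7498.94 is not on the preference list; base rate stands.
Duty = 1,344 × $4.33 = $5,819.52.
Line 3 (6263.97, Corland, 324 units, $32,286.60):
Base rate for 6263.97 is $4.25/unit.
Additional duty on 6263.97 from Corland: +56.3% ad valorem. Applied ad valorem rate = 56.3%.
Duty = $32,286.60 × 56.3% + 324 × $4.25 = $19,554.36.
Line 4 (8728.14, Casistan, 3,757 units, $577,676.32):
Base rate for 8728.14 is 16% + $0.47/unit.
Origin Casistan qualifies under the Hesoria–Casistan agreement and 8728.14 is covered: preferential rate Free applies instead.
Duty = $577,676.32 × 0% = $0.00.
Total = $2,391.41 + $5,819.52 + $19,554.36 + $0.00 = $27,765.29.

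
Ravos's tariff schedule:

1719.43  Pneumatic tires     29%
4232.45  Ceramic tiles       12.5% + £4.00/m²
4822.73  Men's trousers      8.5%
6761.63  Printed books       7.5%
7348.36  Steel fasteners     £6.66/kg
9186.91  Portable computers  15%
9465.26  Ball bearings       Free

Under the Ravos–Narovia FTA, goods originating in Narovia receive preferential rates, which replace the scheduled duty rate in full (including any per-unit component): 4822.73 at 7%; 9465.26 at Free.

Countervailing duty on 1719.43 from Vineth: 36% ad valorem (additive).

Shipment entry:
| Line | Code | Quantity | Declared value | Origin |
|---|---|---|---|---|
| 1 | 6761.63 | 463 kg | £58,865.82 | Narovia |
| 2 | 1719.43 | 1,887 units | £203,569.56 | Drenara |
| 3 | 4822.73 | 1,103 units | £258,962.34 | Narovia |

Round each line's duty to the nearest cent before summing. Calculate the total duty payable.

£81,577.47

Line 1 (6761.63, Narovia, 463 kg, £58,865.82):
Base rate for 6761.63 is 7.5%.
Origin Narovia is the FTA partner but 6761.63 is not on the preference list; base rate stands.
Duty = £58,865.82 × 7.5% = £4,414.94.
Line 2 (1719.43, Drenara, 1,887 units, £203,569.56):
Base rate for 1719.43 is 29%.
The additional-duty order on 1719.43 targets Vineth, not Drenara; it does not apply.
Duty = £203,569.56 × 29% = £59,035.17.
Line 3 (4822.73, Narovia, 1,103 units, £258,962.34):
Base rate for 4822.73 is 8.5%.
Origin Narovia qualifies under the Ravos–Narovia agreement and 4822.73 is covered: preferential rate 7% applies instead.
Duty = £258,962.34 × 7% = £18,127.36.
Total = £4,414.94 + £59,035.17 + £18,127.36 = £81,577.47.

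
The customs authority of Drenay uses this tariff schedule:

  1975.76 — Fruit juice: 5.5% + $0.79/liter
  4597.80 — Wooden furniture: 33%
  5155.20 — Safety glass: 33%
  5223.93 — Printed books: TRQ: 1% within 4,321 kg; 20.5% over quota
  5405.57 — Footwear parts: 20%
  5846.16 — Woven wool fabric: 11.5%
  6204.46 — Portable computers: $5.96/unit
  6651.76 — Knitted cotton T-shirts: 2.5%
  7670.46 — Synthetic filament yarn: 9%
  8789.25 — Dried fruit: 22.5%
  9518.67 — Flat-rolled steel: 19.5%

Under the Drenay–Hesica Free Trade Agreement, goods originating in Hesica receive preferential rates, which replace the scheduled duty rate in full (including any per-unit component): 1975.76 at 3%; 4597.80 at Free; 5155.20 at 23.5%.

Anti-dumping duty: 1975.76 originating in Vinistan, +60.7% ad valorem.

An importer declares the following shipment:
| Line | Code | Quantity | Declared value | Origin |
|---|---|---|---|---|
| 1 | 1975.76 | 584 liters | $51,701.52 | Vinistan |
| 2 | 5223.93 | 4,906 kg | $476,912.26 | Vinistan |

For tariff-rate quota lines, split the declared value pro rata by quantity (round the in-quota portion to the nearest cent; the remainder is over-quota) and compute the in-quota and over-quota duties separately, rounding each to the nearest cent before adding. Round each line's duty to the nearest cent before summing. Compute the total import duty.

$50,546.12

Line 1 (1975.76, Vinistan, 584 liters, $51,701.52):
Base rate for 1975.76 is 5.5% + $0.79/liter.
1975.76 has an FTA preferential rate, but origin Vinistan is not Hesica; base rate stands.
Additional duty on 1975.76 from Vinistan: +60.7%. Applied ad valorem rate: 5.5% + 60.7% = 66.2%.
Duty = $51,701.52 × 66.2% + 584 × $0.79 = $34,687.77.
Line 2 (5223.93, Vinistan, 4,906 kg, $476,912.26):
Code 5223.93 is under a tariff-rate quota (threshold 4,321 kg). In-quota: 4,321 kg at 1%; over-quota: 585 kg at 20.5%.
Pro-rata value split: in-quota = $476,912.26 × 4,321/4,906 = $420,044.41; over-quota = $476,912.26 − $420,044.41 = $56,867.85.
In-quota duty = $420,044.41 × 1% = $4,200.44. Over-quota duty = $56,867.85 × 20.5% = $11,657.91.
Line duty = $4,200.44 + $11,657.91 = $15,858.35.
Total = $34,687.77 + $15,858.35 = $50,546.12.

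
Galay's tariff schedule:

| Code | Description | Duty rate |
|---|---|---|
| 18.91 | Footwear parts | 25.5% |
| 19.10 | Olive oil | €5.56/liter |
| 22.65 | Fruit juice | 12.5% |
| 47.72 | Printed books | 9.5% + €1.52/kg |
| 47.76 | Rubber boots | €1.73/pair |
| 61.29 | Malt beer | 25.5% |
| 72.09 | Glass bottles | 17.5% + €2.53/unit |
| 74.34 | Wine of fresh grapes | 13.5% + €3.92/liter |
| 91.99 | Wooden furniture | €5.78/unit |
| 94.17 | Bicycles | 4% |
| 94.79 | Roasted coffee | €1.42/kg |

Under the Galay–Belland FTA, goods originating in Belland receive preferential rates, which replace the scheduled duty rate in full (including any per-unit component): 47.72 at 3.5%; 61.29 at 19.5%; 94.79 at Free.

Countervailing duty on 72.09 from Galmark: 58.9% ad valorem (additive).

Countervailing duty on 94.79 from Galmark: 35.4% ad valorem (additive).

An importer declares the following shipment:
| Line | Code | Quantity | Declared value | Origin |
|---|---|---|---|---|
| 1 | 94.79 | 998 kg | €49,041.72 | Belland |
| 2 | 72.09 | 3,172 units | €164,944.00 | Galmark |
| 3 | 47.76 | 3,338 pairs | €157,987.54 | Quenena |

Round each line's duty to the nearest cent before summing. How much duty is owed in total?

€139,817.12

Line 1 (94.79, Belland, 998 kg, €49,041.72):
Base rate for 94.79 is €1.42/kg.
Origin Belland qualifies under the Galay–Belland agreement and 94.79 is covered: preferential rate Free applies instead.
The additional-duty order on 94.79 targets Galmark, not Belland; it does not apply.
Duty = €49,041.72 × 0% = €0.00.
Line 2 (72.09, Galmark, 3,172 units, €164,944.00):
Base rate for 72.09 is 17.5% + €2.53/unit.
Additional duty on 72.09 from Galmark: +58.9%. Applied ad valorem rate: 17.5% + 58.9% = 76.4%.
Duty = €164,944.00 × 76.4% + 3,172 × €2.53 = €134,042.38.
Line 3 (47.76, Quenena, 3,338 pairs, €157,987.54):
Base rate for 47.76 is €1.73/pair.
Duty = 3,338 × €1.73 = €5,774.74.
Total = €0.00 + €134,042.38 + €5,774.74 = €139,817.12.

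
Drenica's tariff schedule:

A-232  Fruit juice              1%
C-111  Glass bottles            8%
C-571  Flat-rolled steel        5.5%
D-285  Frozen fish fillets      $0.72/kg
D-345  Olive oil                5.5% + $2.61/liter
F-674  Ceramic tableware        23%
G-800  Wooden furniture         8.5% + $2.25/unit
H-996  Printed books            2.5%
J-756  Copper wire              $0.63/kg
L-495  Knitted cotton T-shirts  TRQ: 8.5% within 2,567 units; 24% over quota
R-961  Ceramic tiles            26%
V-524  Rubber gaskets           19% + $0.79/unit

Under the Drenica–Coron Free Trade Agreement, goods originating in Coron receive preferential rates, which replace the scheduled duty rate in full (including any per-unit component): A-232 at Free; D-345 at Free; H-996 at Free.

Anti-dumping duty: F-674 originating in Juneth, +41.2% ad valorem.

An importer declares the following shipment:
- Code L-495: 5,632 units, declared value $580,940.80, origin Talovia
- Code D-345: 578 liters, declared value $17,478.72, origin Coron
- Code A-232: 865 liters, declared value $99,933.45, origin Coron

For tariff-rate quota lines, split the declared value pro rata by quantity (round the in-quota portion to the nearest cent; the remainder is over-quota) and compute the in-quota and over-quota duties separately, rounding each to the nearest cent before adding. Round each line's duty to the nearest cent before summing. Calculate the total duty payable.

Line 1 (L-495, Talovia, 5,632 units, $580,940.80):
Code L-495 is under a tariff-rate quota (threshold 2,567 units). In-quota: 2,567 units at 8.5%; over-quota: 3,065 units at 24%.
Pro-rata value split: in-quota = $580,940.80 × 2,567/5,632 = $264,786.05; over-quota = $580,940.80 − $264,786.05 = $316,154.75.
In-quota duty = $264,786.05 × 8.5% = $22,506.81. Over-quota duty = $316,154.75 × 24% = $75,877.14.
Line duty = $22,506.81 + $75,877.14 = $98,383.95.
Line 2 (D-345, Coron, 578 liters, $17,478.72):
Base rate for D-345 is 5.5% + $2.61/liter.
Origin Coron qualifies under the Drenica–Coron agreement and D-345 is covered: preferential rate Free applies instead.
Duty = $17,478.72 × 0% = $0.00.
Line 3 (A-232, Coron, 865 liters, $99,933.45):
Base rate for A-232 is 1%.
Origin Coron qualifies under the Drenica–Coron agreement and A-232 is covered: preferential rate Free applies instead.
Duty = $99,933.45 × 0% = $0.00.
Total = $98,383.95 + $0.00 + $0.00 = $98,383.95.

$98,383.95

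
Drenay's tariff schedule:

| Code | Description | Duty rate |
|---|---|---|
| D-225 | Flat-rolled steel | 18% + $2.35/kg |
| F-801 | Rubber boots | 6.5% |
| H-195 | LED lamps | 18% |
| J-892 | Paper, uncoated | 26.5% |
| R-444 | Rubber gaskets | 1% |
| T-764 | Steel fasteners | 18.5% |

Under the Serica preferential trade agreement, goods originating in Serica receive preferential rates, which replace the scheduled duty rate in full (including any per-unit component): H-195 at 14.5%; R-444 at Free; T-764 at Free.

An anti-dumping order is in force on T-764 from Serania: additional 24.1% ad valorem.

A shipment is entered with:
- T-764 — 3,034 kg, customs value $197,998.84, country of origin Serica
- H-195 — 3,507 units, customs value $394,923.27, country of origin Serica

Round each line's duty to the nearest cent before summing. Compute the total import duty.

Line 1 (T-764, Serica, 3,034 kg, $197,998.84):
Base rate for T-764 is 18.5%.
Origin Serica qualifies under the Drenay–Serica agreement and T-764 is covered: preferential rate Free applies instead.
The additional-duty order on T-764 targets Serania, not Serica; it does not apply.
Duty = $197,998.84 × 0% = $0.00.
Line 2 (H-195, Serica, 3,507 units, $394,923.27):
Base rate for H-195 is 18%.
Origin Serica qualifies under the Drenay–Serica agreement and H-195 is covered: preferential rate 14.5% applies instead.
Duty = $394,923.27 × 14.5% = $57,263.87.
Total = $0.00 + $57,263.87 = $57,263.87.

$57,263.87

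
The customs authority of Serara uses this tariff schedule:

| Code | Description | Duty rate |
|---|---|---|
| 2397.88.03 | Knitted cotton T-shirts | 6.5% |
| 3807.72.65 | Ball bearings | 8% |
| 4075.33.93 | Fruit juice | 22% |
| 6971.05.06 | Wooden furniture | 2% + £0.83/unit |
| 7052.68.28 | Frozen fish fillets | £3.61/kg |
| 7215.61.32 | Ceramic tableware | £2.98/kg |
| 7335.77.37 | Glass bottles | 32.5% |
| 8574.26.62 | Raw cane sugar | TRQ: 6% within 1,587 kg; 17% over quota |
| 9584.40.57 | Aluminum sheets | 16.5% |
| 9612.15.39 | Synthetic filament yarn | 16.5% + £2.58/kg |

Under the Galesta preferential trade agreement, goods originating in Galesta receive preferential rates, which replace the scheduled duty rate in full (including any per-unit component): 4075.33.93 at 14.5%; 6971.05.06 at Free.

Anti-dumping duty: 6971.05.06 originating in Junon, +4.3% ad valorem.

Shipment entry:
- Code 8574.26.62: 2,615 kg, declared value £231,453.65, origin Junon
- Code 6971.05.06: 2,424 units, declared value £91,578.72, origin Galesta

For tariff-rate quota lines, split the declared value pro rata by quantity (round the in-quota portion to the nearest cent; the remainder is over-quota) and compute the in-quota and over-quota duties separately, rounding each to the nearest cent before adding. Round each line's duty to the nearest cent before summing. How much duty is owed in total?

Line 1 (8574.26.62, Junon, 2,615 kg, £231,453.65):
Code 8574.26.62 is under a tariff-rate quota (threshold 1,587 kg). In-quota: 1,587 kg at 6%; over-quota: 1,028 kg at 17%.
Pro-rata value split: in-quota = £231,453.65 × 1,587/2,615 = £140,465.37; over-quota = £231,453.65 − £140,465.37 = £90,988.28.
In-quota duty = £140,465.37 × 6% = £8,427.92. Over-quota duty = £90,988.28 × 17% = £15,468.01.
Line duty = £8,427.92 + £15,468.01 = £23,895.93.
Line 2 (6971.05.06, Galesta, 2,424 units, £91,578.72):
Base rate for 6971.05.06 is 2% + £0.83/unit.
Origin Galesta qualifies under the Serara–Galesta agreement and 6971.05.06 is covered: preferential rate Free applies instead.
The additional-duty order on 6971.05.06 targets Junon, not Galesta; it does not apply.
Duty = £91,578.72 × 0% = £0.00.
Total = £23,895.93 + £0.00 = £23,895.93.

£23,895.93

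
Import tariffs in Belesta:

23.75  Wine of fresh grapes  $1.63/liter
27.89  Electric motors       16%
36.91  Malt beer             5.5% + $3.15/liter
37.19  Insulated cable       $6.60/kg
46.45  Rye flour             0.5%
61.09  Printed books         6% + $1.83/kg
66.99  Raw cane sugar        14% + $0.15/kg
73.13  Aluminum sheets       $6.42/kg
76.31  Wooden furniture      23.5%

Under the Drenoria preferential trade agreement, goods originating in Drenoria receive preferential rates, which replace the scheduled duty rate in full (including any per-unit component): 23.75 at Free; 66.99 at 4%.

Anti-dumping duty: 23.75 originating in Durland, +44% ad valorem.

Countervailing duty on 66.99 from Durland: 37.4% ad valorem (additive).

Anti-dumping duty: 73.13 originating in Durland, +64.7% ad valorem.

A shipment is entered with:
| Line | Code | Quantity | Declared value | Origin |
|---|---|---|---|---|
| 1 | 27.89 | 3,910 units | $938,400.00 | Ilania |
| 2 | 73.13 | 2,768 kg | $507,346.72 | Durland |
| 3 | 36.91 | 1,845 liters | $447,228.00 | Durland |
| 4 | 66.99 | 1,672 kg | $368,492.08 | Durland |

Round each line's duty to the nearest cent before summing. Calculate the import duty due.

Line 1 (27.89, Ilania, 3,910 units, $938,400.00):
Base rate for 27.89 is 16%.
Duty = $938,400.00 × 16% = $150,144.00.
Line 2 (73.13, Durland, 2,768 kg, $507,346.72):
Base rate for 73.13 is $6.42/kg.
Additional duty on 73.13 from Durland: +64.7% ad valorem. Applied ad valorem rate = 64.7%.
Duty = $507,346.72 × 64.7% + 2,768 × $6.42 = $346,023.89.
Line 3 (36.91, Durland, 1,845 liters, $447,228.00):
Base rate for 36.91 is 5.5% + $3.15/liter.
Duty = $447,228.00 × 5.5% + 1,845 × $3.15 = $30,409.29.
Line 4 (66.99, Durland, 1,672 kg, $368,492.08):
Base rate for 66.99 is 14% + $0.15/kg.
66.99 has an FTA preferential rate, but origin Durland is not Drenoria; base rate stands.
Additional duty on 66.99 from Durland: +37.4%. Applied ad valorem rate: 14% + 37.4% = 51.4%.
Duty = $368,492.08 × 51.4% + 1,672 × $0.15 = $189,655.73.
Total = $150,144.00 + $346,023.89 + $30,409.29 + $189,655.73 = $716,232.91.

$716,232.91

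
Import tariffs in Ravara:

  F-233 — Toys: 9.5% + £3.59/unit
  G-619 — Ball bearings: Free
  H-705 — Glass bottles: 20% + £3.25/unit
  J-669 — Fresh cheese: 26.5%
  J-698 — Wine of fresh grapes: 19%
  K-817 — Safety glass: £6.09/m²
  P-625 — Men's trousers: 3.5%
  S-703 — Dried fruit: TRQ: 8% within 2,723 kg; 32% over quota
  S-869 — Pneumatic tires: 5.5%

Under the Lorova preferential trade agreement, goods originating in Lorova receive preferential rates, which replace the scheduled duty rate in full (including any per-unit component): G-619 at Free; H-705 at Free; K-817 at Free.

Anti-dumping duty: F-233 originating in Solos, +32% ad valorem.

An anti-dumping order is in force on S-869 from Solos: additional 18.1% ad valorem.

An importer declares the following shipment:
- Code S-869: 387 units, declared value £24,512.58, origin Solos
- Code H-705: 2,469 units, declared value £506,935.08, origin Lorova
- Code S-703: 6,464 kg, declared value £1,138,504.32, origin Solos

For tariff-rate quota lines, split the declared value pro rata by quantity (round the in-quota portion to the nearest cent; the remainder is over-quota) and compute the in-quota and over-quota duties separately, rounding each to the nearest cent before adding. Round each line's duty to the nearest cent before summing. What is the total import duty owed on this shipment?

£255,001.88

Line 1 (S-869, Solos, 387 units, £24,512.58):
Base rate for S-869 is 5.5%.
Additional duty on S-869 from Solos: +18.1%. Applied ad valorem rate: 5.5% + 18.1% = 23.6%.
Duty = £24,512.58 × 23.6% = £5,784.97.
Line 2 (H-705, Lorova, 2,469 units, £506,935.08):
Base rate for H-705 is 20% + £3.25/unit.
Origin Lorova qualifies under the Ravara–Lorova agreement and H-705 is covered: preferential rate Free applies instead.
Duty = £506,935.08 × 0% = £0.00.
Line 3 (S-703, Solos, 6,464 kg, £1,138,504.32):
Code S-703 is under a tariff-rate quota (threshold 2,723 kg). In-quota: 2,723 kg at 8%; over-quota: 3,741 kg at 32%.
Pro-rata value split: in-quota = £1,138,504.32 × 2,723/6,464 = £479,601.99; over-quota = £1,138,504.32 − £479,601.99 = £658,902.33.
In-quota duty = £479,601.99 × 8% = £38,368.16. Over-quota duty = £658,902.33 × 32% = £210,848.75.
Line duty = £38,368.16 + £210,848.75 = £249,216.91.
Total = £5,784.97 + £0.00 + £249,216.91 = £255,001.88.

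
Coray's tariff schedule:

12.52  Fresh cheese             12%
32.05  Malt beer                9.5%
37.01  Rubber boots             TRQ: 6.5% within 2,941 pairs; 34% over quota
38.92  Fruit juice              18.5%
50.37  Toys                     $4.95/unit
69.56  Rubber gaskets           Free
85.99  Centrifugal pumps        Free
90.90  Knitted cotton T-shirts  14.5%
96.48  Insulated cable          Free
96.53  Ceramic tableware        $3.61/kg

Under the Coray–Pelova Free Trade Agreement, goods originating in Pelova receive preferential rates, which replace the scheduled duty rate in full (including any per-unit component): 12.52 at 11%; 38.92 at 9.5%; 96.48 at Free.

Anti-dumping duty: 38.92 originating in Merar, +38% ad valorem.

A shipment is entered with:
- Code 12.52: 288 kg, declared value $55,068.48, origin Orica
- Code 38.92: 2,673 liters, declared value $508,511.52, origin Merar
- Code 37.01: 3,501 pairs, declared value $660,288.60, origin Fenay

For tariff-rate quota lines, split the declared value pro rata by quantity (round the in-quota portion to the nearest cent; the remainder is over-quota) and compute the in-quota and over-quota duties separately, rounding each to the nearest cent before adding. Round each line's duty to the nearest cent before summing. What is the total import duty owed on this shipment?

$365,880.39

Line 1 (12.52, Orica, 288 kg, $55,068.48):
Base rate for 12.52 is 12%.
12.52 has an FTA preferential rate, but origin Orica is not Pelova; base rate stands.
Duty = $55,068.48 × 12% = $6,608.22.
Line 2 (38.92, Merar, 2,673 liters, $508,511.52):
Base rate for 38.92 is 18.5%.
38.92 has an FTA preferential rate, but origin Merar is not Pelova; base rate stands.
Additional duty on 38.92 from Merar: +38%. Applied ad valorem rate: 18.5% + 38% = 56.5%.
Duty = $508,511.52 × 56.5% = $287,309.01.
Line 3 (37.01, Fenay, 3,501 pairs, $660,288.60):
Code 37.01 is under a tariff-rate quota (threshold 2,941 pairs). In-quota: 2,941 pairs at 6.5%; over-quota: 560 pairs at 34%.
Pro-rata value split: in-quota = $660,288.60 × 2,941/3,501 = $554,672.60; over-quota = $660,288.60 − $554,672.60 = $105,616.00.
In-quota duty = $554,672.60 × 6.5% = $36,053.72. Over-quota duty = $105,616.00 × 34% = $35,909.44.
Line duty = $36,053.72 + $35,909.44 = $71,963.16.
Total = $6,608.22 + $287,309.01 + $71,963.16 = $365,880.39.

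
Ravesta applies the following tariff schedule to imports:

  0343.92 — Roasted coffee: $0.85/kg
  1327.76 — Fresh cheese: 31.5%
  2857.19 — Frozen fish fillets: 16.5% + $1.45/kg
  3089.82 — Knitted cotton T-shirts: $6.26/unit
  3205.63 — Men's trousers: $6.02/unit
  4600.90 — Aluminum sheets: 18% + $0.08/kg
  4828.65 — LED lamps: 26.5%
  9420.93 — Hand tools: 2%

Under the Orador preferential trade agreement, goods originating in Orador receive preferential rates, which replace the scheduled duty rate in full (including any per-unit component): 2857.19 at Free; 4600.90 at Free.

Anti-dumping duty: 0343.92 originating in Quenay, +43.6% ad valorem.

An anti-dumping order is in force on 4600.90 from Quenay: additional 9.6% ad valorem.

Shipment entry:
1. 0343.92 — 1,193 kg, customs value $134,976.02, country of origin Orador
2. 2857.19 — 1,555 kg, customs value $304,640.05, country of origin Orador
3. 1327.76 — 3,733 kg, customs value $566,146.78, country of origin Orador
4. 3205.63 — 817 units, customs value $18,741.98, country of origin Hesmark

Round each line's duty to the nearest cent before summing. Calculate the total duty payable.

$184,268.63

Line 1 (0343.92, Orador, 1,193 kg, $134,976.02):
Base rate for 0343.92 is $0.85/kg.
Origin Orador is the FTA partner but 0343.92 is not on the preference list; base rate stands.
The additional-duty order on 0343.92 targets Quenay, not Orador; it does not apply.
Duty = 1,193 × $0.85 = $1,014.05.
Line 2 (2857.19, Orador, 1,555 kg, $304,640.05):
Base rate for 2857.19 is 16.5% + $1.45/kg.
Origin Orador qualifies under the Ravesta–Orador agreement and 2857.19 is covered: preferential rate Free applies instead.
Duty = $304,640.05 × 0% = $0.00.
Line 3 (1327.76, Orador, 3,733 kg, $566,146.78):
Base rate for 1327.76 is 31.5%.
Origin Orador is the FTA partner but 1327.76 is not on the preference list; base rate stands.
Duty = $566,146.78 × 31.5% = $178,336.24.
Line 4 (3205.63, Hesmark, 817 units, $18,741.98):
Base rate for 3205.63 is $6.02/unit.
Duty = 817 × $6.02 = $4,918.34.
Total = $1,014.05 + $0.00 + $178,336.24 + $4,918.34 = $184,268.63.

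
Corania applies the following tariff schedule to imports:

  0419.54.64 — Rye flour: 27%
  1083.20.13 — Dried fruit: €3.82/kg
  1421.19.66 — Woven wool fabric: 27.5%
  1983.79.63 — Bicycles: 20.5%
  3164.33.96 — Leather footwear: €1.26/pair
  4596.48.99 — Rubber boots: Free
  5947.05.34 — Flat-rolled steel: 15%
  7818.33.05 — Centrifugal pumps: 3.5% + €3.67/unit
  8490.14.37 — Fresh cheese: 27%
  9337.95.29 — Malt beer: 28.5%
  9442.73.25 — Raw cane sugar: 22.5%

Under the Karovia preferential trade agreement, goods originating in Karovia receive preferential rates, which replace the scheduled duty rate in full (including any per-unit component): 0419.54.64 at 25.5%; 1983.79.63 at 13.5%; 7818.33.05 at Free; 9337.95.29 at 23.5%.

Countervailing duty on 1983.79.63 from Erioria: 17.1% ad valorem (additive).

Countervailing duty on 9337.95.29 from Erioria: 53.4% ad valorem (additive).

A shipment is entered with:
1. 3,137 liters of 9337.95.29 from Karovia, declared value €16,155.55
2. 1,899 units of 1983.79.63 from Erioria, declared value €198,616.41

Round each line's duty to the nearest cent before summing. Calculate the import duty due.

€78,476.32

Line 1 (9337.95.29, Karovia, 3,137 liters, €16,155.55):
Base rate for 9337.95.29 is 28.5%.
Origin Karovia qualifies under the Corania–Karovia agreement and 9337.95.29 is covered: preferential rate 23.5% applies instead.
The additional-duty order on 9337.95.29 targets Erioria, not Karovia; it does not apply.
Duty = €16,155.55 × 23.5% = €3,796.55.
Line 2 (1983.79.63, Erioria, 1,899 units, €198,616.41):
Base rate for 1983.79.63 is 20.5%.
1983.79.63 has an FTA preferential rate, but origin Erioria is not Karovia; base rate stands.
Additional duty on 1983.79.63 from Erioria: +17.1%. Applied ad valorem rate: 20.5% + 17.1% = 37.6%.
Duty = €198,616.41 × 37.6% = €74,679.77.
Total = €3,796.55 + €74,679.77 = €78,476.32.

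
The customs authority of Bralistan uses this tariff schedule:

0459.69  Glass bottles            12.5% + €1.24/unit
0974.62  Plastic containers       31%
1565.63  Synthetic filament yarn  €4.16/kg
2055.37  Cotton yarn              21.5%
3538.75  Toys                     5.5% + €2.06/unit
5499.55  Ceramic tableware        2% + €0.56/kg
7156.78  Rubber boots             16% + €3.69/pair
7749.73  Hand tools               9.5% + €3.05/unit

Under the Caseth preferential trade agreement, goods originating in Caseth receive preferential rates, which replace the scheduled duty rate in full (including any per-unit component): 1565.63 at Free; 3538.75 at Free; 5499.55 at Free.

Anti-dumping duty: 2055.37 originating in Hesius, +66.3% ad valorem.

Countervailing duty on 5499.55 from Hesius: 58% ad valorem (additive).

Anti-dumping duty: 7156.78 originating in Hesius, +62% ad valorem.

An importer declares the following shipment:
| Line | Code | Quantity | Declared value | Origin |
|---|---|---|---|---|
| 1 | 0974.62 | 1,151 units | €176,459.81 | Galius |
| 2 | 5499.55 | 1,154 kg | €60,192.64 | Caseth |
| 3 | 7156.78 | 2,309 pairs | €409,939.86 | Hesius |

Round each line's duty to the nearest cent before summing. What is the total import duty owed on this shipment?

€382,975.84

Line 1 (0974.62, Galius, 1,151 units, €176,459.81):
Base rate for 0974.62 is 31%.
Duty = €176,459.81 × 31% = €54,702.54.
Line 2 (5499.55, Caseth, 1,154 kg, €60,192.64):
Base rate for 5499.55 is 2% + €0.56/kg.
Origin Caseth qualifies under the Bralistan–Caseth agreement and 5499.55 is covered: preferential rate Free applies instead.
The additional-duty order on 5499.55 targets Hesius, not Caseth; it does not apply.
Duty = €60,192.64 × 0% = €0.00.
Line 3 (7156.78, Hesius, 2,309 pairs, €409,939.86):
Base rate for 7156.78 is 16% + €3.69/pair.
Additional duty on 7156.78 from Hesius: +62%. Applied ad valorem rate: 16% + 62% = 78%.
Duty = €409,939.86 × 78% + 2,309 × €3.69 = €328,273.30.
Total = €54,702.54 + €0.00 + €328,273.30 = €382,975.84.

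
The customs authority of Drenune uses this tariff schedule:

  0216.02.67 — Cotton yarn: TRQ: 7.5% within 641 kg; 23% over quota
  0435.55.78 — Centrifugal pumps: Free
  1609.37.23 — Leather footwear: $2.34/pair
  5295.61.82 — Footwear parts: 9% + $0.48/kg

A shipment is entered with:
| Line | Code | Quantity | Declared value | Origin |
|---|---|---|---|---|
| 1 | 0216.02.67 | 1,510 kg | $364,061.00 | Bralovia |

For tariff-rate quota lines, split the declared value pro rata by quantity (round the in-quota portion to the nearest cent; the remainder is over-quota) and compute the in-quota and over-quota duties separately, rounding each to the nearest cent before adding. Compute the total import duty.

$59,779.54

Line 1 (0216.02.67, Bralovia, 1,510 kg, $364,061.00):
Code 0216.02.67 is under a tariff-rate quota (threshold 641 kg). In-quota: 641 kg at 7.5%; over-quota: 869 kg at 23%.
Pro-rata value split: in-quota = $364,061.00 × 641/1,510 = $154,545.10; over-quota = $364,061.00 − $154,545.10 = $209,515.90.
In-quota duty = $154,545.10 × 7.5% = $11,590.88. Over-quota duty = $209,515.90 × 23% = $48,188.66.
Line duty = $11,590.88 + $48,188.66 = $59,779.54.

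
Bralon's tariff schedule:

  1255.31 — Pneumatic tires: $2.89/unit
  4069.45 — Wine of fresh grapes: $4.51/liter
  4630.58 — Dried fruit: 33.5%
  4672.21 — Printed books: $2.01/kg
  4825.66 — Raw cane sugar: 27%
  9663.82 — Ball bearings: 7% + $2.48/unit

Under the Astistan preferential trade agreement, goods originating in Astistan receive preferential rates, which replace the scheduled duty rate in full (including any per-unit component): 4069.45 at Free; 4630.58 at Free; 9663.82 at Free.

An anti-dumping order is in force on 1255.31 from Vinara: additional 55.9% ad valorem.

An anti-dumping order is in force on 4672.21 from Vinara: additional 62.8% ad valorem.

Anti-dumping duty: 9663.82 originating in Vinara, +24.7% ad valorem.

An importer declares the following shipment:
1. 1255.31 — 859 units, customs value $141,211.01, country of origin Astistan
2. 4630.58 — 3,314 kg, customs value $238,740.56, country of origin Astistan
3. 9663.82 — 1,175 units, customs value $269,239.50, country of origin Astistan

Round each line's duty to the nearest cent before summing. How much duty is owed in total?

$2,482.51

Line 1 (1255.31, Astistan, 859 units, $141,211.01):
Base rate for 1255.31 is $2.89/unit.
Origin Astistan is the FTA partner but 1255.31 is not on the preference list; base rate stands.
The additional-duty order on 1255.31 targets Vinara, not Astistan; it does not apply.
Duty = 859 × $2.89 = $2,482.51.
Line 2 (4630.58, Astistan, 3,314 kg, $238,740.56):
Base rate for 4630.58 is 33.5%.
Origin Astistan qualifies under the Bralon–Astistan agreement and 4630.58 is covered: preferential rate Free applies instead.
Duty = $238,740.56 × 0% = $0.00.
Line 3 (9663.82, Astistan, 1,175 units, $269,239.50):
Base rate for 9663.82 is 7% + $2.48/unit.
Origin Astistan qualifies under the Bralon–Astistan agreement and 9663.82 is covered: preferential rate Free applies instead.
The additional-duty order on 9663.82 targets Vinara, not Astistan; it does not apply.
Duty = $269,239.50 × 0% = $0.00.
Total = $2,482.51 + $0.00 + $0.00 = $2,482.51.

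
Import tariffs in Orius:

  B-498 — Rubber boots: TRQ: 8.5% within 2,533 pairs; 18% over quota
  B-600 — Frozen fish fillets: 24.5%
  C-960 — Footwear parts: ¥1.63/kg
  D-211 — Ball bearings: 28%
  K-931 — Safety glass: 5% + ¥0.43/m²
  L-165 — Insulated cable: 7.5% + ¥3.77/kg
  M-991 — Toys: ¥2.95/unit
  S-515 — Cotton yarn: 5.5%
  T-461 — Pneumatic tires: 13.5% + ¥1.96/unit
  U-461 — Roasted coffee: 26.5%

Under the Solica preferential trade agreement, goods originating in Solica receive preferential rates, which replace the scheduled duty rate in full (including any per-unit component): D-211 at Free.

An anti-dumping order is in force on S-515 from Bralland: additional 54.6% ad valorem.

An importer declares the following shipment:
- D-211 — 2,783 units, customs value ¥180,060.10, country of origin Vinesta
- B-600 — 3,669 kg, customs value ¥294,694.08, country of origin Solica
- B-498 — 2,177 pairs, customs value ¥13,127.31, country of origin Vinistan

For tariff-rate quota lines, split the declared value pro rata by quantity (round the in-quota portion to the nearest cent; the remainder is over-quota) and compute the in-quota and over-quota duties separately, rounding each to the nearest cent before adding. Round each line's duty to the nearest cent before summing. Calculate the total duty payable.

¥123,732.70

Line 1 (D-211, Vinesta, 2,783 units, ¥180,060.10):
Base rate for D-211 is 28%.
D-211 has an FTA preferential rate, but origin Vinesta is not Solica; base rate stands.
Duty = ¥180,060.10 × 28% = ¥50,416.83.
Line 2 (B-600, Solica, 3,669 kg, ¥294,694.08):
Base rate for B-600 is 24.5%.
Origin Solica is the FTA partner but B-600 is not on the preference list; base rate stands.
Duty = ¥294,694.08 × 24.5% = ¥72,200.05.
Line 3 (B-498, Vinistan, 2,177 pairs, ¥13,127.31):
Code B-498 is under a tariff-rate quota (threshold 2,533 pairs). Quantity 2,177 pairs is within the quota, so the in-quota rate 8.5% applies to the full value.
Duty = ¥13,127.31 × 8.5% = ¥1,115.82.
Total = ¥50,416.83 + ¥72,200.05 + ¥1,115.82 = ¥123,732.70.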